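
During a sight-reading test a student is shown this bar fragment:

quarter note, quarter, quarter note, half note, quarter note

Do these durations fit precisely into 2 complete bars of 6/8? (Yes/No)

Yes

One bar of 6/8 = 3 quarter notes, so 2 bars = 6.
Express everything in quarter notes: quarter note = 1; quarter = 1; quarter note = 1; half note = 2; quarter note = 1.
Total: 1 + 1 + 1 + 2 + 1 = 6.
6 equals 6, so the answer is Yes.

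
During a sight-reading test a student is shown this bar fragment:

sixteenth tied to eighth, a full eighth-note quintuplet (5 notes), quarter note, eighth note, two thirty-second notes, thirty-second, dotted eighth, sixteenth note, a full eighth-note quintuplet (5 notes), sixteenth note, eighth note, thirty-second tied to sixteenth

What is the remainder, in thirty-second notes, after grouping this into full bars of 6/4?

One bar of 6/4 = 48 thirty-second notes.
Express everything in thirty-second notes: sixteenth tied to eighth (sixteenth + eighth) = 6; a full eighth-note quintuplet (5 notes) (five quintuplet eighths span one half) = 16; quarter note = 8; eighth note = 4; thirty-second note = 1; thirty-second note = 1; thirty-second = 1; dotted eighth = 6; sixteenth note = 2; a full eighth-note quintuplet (5 notes) (five quintuplet eighths span one half) = 16; sixteenth note = 2; eighth note = 4; thirty-second tied to sixteenth (thirty-second + sixteenth) = 3.
Total: 6 + 16 + 8 + 4 + 1 + 1 + 1 + 6 + 2 + 16 + 2 + 4 + 3 = 70.
70 ÷ 48 = 1 complete bar with 22 thirty-second notes remaining.

22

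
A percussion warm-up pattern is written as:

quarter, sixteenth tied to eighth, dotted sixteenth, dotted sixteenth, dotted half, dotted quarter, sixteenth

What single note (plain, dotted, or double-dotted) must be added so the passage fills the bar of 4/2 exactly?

dotted eighth note

The bar of 4/2 = 64 thirty-second notes.
Convert each value to thirty-second notes: quarter = 8; sixteenth tied to eighth (sixteenth + eighth) = 6; dotted sixteenth = 3; dotted sixteenth = 3; dotted half = 24; dotted quarter = 12; sixteenth = 2.
Total: 8 + 6 + 3 + 3 + 24 + 12 + 2 = 58.
Remaining: 64 − 58 = 6 thirty-second notes, which is a dotted eighth note.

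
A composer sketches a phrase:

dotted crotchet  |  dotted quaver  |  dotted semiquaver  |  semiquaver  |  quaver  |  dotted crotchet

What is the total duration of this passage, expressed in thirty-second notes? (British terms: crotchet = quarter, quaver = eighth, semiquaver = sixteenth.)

39

Express everything in thirty-second notes: dotted crotchet = 12; dotted quaver = 6; dotted semiquaver = 3; semiquaver = 2; quaver = 4; dotted crotchet = 12.
Altogether 12 + 6 + 3 + 2 + 4 + 12 = 39 thirty-second notes.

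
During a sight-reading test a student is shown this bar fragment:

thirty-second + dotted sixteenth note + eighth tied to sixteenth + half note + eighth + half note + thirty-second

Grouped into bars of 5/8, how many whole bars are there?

2

One bar of 5/8 = 20 thirty-second notes.
Convert each value to thirty-second notes: thirty-second = 1; dotted sixteenth note = 3; eighth tied to sixteenth (eighth + sixteenth) = 6; half note = 16; eighth = 4; half note = 16; thirty-second = 1.
Altogether 1 + 3 + 6 + 16 + 4 + 16 + 1 = 47.
47 ÷ 20 = 2 complete bars with 7 left over.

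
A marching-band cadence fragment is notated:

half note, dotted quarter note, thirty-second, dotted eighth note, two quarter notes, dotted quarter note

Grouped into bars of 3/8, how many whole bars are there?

One bar of 3/8 = 12 thirty-second notes.
In thirty-second notes: half note = 16; dotted quarter note = 12; thirty-second = 1; dotted eighth note = 6; quarter note = 8; quarter note = 8; dotted quarter note = 12.
Total: 16 + 12 + 1 + 6 + 8 + 8 + 12 = 63.
63 ÷ 12 = 5 complete bars with 3 left over.

5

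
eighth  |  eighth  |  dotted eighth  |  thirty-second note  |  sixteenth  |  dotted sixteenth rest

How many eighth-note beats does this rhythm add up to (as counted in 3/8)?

5

One eighth-note beat = 4 thirty-second notes.
Express everything in thirty-second notes: eighth = 4; eighth = 4; dotted eighth = 6; thirty-second note = 1; sixteenth = 2; dotted sixteenth rest = 3.
Sum: 4 + 4 + 6 + 1 + 2 + 3 = 20.
20 ÷ 4 = 5 beats.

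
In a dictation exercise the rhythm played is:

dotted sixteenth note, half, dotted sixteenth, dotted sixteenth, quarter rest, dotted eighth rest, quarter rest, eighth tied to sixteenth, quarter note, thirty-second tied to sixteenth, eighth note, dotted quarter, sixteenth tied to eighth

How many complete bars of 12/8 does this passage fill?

1

One bar of 12/8 = 48 thirty-second notes.
Express everything in thirty-second notes: dotted sixteenth note = 3; half = 16; dotted sixteenth = 3; dotted sixteenth = 3; quarter rest = 8; dotted eighth rest = 6; quarter rest = 8; eighth tied to sixteenth (eighth + sixteenth) = 6; quarter note = 8; thirty-second tied to sixteenth (thirty-second + sixteenth) = 3; eighth note = 4; dotted quarter = 12; sixteenth tied to eighth (sixteenth + eighth) = 6.
Adding: 3 + 16 + 3 + 3 + 8 + 6 + 8 + 6 + 8 + 3 + 4 + 12 + 6 = 86.
86 ÷ 48 = 1 complete bar with 38 left over.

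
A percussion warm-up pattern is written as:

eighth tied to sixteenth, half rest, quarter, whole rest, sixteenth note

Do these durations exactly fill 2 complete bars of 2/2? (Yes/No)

One bar of 2/2 = 16 sixteenth notes, so 2 bars = 32.
In sixteenth notes: eighth tied to sixteenth (eighth + sixteenth) = 3; half rest = 8; quarter = 4; whole rest = 16; sixteenth note = 1.
Sum: 3 + 8 + 4 + 16 + 1 = 32.
32 equals 32, so the answer is Yes.

Yes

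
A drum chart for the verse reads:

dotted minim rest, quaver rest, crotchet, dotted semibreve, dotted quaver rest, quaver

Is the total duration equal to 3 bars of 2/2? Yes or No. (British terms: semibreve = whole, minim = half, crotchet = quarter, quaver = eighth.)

One bar of 2/2 = 16 sixteenth notes, so 3 bars = 48.
Working in sixteenth notes: dotted minim rest = 12; quaver rest = 2; crotchet = 4; dotted semibreve = 24; dotted quaver rest = 3; quaver = 2.
Adding: 12 + 2 + 4 + 24 + 3 + 2 = 47.
47 falls short of 48, so the answer is No.

No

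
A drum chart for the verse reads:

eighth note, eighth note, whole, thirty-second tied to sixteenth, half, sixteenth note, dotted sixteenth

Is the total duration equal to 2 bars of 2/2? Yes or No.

Yes

One bar of 2/2 = 32 thirty-second notes, so 2 bars = 64.
In thirty-second notes: eighth note = 4; eighth note = 4; whole = 32; thirty-second tied to sixteenth (thirty-second + sixteenth) = 3; half = 16; sixteenth note = 2; dotted sixteenth = 3.
Total: 4 + 4 + 32 + 3 + 16 + 2 + 3 = 64.
64 equals 64, so the answer is Yes.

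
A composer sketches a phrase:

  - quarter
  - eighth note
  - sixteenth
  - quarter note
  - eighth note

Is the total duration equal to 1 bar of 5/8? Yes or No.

No

One bar of 5/8 = 10 sixteenth notes.
Working in sixteenth notes: quarter = 4; eighth note = 2; sixteenth = 1; quarter note = 4; eighth note = 2.
Altogether 4 + 2 + 1 + 4 + 2 = 13.
13 exceeds 10, so the answer is No.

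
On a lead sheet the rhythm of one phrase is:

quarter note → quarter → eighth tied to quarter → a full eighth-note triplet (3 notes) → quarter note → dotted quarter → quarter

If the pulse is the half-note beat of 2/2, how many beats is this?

One half-note beat = 4 eighth notes.
Convert each value to eighth notes: quarter note = 2; quarter = 2; eighth tied to quarter (eighth + quarter) = 3; a full eighth-note triplet (3 notes) (three triplet eighths span one quarter) = 2; quarter note = 2; dotted quarter = 3; quarter = 2.
Adding: 2 + 2 + 3 + 2 + 2 + 3 + 2 = 16.
16 ÷ 4 = 4 beats.

4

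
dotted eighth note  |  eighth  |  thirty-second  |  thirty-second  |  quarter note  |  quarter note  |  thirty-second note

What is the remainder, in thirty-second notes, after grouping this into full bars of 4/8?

One bar of 4/8 = 16 thirty-second notes.
In thirty-second notes: dotted eighth note = 6; eighth = 4; thirty-second = 1; thirty-second = 1; quarter note = 8; quarter note = 8; thirty-second note = 1.
Adding: 6 + 4 + 1 + 1 + 8 + 8 + 1 = 29.
29 ÷ 16 = 1 complete bar with 13 thirty-second notes remaining.

13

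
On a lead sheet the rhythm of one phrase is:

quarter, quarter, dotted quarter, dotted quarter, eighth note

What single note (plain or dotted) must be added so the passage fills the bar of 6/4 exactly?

The bar of 6/4 = 12 eighth notes.
Working in eighth notes: quarter = 2; quarter = 2; dotted quarter = 3; dotted quarter = 3; eighth note = 1.
Altogether 2 + 2 + 3 + 3 + 1 = 11.
Remaining: 12 − 11 = 1 eighth note, which is a eighth note.

eighth note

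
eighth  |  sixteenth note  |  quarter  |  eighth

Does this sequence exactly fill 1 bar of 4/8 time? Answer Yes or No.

No

One bar of 4/8 = 8 sixteenth notes.
Express everything in sixteenth notes: eighth = 2; sixteenth note = 1; quarter = 4; eighth = 2.
Altogether 2 + 1 + 4 + 2 = 9.
9 exceeds 8, so the answer is No.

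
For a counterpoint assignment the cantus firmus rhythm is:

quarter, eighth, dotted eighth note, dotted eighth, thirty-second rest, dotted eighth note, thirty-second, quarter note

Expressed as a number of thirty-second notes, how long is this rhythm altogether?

40

Convert each value to thirty-second notes: quarter = 8; eighth = 4; dotted eighth note = 6; dotted eighth = 6; thirty-second rest = 1; dotted eighth note = 6; thirty-second = 1; quarter note = 8.
Total: 8 + 4 + 6 + 6 + 1 + 6 + 1 + 8 = 40 thirty-second notes.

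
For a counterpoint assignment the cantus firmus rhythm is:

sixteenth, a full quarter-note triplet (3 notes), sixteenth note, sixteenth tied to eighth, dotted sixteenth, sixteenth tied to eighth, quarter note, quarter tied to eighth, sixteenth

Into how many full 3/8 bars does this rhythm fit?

4

One bar of 3/8 = 12 thirty-second notes.
Each duration in thirty-second notes: sixteenth = 2; a full quarter-note triplet (3 notes) (three triplet quarters span one half) = 16; sixteenth note = 2; sixteenth tied to eighth (sixteenth + eighth) = 6; dotted sixteenth = 3; sixteenth tied to eighth (sixteenth + eighth) = 6; quarter note = 8; quarter tied to eighth (quarter + eighth) = 12; sixteenth = 2.
Sum: 2 + 16 + 2 + 6 + 3 + 6 + 8 + 12 + 2 = 57.
57 ÷ 12 = 4 complete bars with 9 left over.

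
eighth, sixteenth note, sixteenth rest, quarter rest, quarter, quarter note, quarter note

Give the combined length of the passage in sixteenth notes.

20

Working in sixteenth notes: eighth = 2; sixteenth note = 1; sixteenth rest = 1; quarter rest = 4; quarter = 4; quarter note = 4; quarter note = 4.
Total: 2 + 1 + 1 + 4 + 4 + 4 + 4 = 20 sixteenth notes.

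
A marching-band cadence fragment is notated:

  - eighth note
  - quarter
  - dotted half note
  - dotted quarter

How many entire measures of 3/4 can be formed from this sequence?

2

One bar of 3/4 = 6 eighth notes.
Working in eighth notes: eighth note = 1; quarter = 2; dotted half note = 6; dotted quarter = 3.
Total: 1 + 2 + 6 + 3 = 12.
12 ÷ 6 = 2 complete bars with 0 left over.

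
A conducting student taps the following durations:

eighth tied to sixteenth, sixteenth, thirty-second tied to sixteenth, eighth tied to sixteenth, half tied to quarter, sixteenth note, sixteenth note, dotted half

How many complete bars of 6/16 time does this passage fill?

One bar of 6/16 = 12 thirty-second notes.
Each duration in thirty-second notes: eighth tied to sixteenth (eighth + sixteenth) = 6; sixteenth = 2; thirty-second tied to sixteenth (thirty-second + sixteenth) = 3; eighth tied to sixteenth (eighth + sixteenth) = 6; half tied to quarter (half + quarter) = 24; sixteenth note = 2; sixteenth note = 2; dotted half = 24.
Total: 6 + 2 + 3 + 6 + 24 + 2 + 2 + 24 = 69.
69 ÷ 12 = 5 complete bars with 9 left over.

5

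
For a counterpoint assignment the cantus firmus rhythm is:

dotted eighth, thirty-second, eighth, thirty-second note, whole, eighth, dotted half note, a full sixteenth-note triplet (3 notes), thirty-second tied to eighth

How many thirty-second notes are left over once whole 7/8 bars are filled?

One bar of 7/8 = 28 thirty-second notes.
Each duration in thirty-second notes: dotted eighth = 6; thirty-second = 1; eighth = 4; thirty-second note = 1; whole = 32; eighth = 4; dotted half note = 24; a full sixteenth-note triplet (3 notes) (three triplet sixteenths span one eighth) = 4; thirty-second tied to eighth (thirty-second + eighth) = 5.
Total: 6 + 1 + 4 + 1 + 32 + 4 + 24 + 4 + 5 = 81.
81 ÷ 28 = 2 complete bars with 25 thirty-second notes remaining.

25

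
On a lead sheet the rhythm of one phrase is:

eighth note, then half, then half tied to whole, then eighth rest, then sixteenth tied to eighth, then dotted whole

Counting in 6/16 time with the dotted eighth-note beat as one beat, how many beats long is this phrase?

One dotted eighth-note beat = 3 sixteenth notes.
Convert each value to sixteenth notes: eighth note = 2; half = 8; half tied to whole (half + whole) = 24; eighth rest = 2; sixteenth tied to eighth (sixteenth + eighth) = 3; dotted whole = 24.
Sum: 2 + 8 + 24 + 2 + 3 + 24 = 63.
63 ÷ 3 = 21 beats.

21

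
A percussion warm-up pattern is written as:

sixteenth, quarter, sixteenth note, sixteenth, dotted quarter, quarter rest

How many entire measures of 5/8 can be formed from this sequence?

One bar of 5/8 = 10 sixteenth notes.
Express everything in sixteenth notes: sixteenth = 1; quarter = 4; sixteenth note = 1; sixteenth = 1; dotted quarter = 6; quarter rest = 4.
Total: 1 + 4 + 1 + 1 + 6 + 4 = 17.
17 ÷ 10 = 1 complete bar with 7 left over.

1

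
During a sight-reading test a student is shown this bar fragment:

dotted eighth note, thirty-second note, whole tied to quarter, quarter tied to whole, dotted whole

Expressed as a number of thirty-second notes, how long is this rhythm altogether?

135

In thirty-second notes: dotted eighth note = 6; thirty-second note = 1; whole tied to quarter (whole + quarter) = 40; quarter tied to whole (quarter + whole) = 40; dotted whole = 48.
Total: 6 + 1 + 40 + 40 + 48 = 135 thirty-second notes.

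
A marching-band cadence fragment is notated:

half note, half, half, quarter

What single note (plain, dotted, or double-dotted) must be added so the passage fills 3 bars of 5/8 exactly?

eighth note

3 bars of 5/8 = 15 eighth notes.
Convert each value to eighth notes: half note = 4; half = 4; half = 4; quarter = 2.
Altogether 4 + 4 + 4 + 2 = 14.
Remaining: 15 − 14 = 1 eighth note, which is a eighth note.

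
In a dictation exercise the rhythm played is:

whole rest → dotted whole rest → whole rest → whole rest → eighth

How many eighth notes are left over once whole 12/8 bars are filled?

One bar of 12/8 = 12 eighth notes.
Convert each value to eighth notes: whole rest = 8; dotted whole rest = 12; whole rest = 8; whole rest = 8; eighth = 1.
Adding: 8 + 12 + 8 + 8 + 1 = 37.
37 ÷ 12 = 3 complete bars with 1 eighth note remaining.

1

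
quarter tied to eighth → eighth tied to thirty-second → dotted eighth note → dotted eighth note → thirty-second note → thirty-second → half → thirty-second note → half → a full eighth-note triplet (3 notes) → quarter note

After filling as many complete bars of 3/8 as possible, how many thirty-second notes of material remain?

One bar of 3/8 = 12 thirty-second notes.
Convert each value to thirty-second notes: quarter tied to eighth (quarter + eighth) = 12; eighth tied to thirty-second (eighth + thirty-second) = 5; dotted eighth note = 6; dotted eighth note = 6; thirty-second note = 1; thirty-second = 1; half = 16; thirty-second note = 1; half = 16; a full eighth-note triplet (3 notes) (three triplet eighths span one quarter) = 8; quarter note = 8.
Adding: 12 + 5 + 6 + 6 + 1 + 1 + 16 + 1 + 16 + 8 + 8 = 80.
80 ÷ 12 = 6 complete bars with 8 thirty-second notes remaining.

8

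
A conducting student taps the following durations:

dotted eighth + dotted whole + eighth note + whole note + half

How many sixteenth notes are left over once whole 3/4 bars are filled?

5

One bar of 3/4 = 12 sixteenth notes.
Working in sixteenth notes: dotted eighth = 3; dotted whole = 24; eighth note = 2; whole note = 16; half = 8.
Adding: 3 + 24 + 2 + 16 + 8 = 53.
53 ÷ 12 = 4 complete bars with 5 sixteenth notes remaining.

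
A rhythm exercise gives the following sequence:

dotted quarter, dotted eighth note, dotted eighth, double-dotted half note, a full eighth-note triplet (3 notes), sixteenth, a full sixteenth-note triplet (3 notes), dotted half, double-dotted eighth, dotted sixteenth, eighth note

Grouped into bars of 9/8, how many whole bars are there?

One bar of 9/8 = 36 thirty-second notes.
In thirty-second notes: dotted quarter = 12; dotted eighth note = 6; dotted eighth = 6; double-dotted half note = 28; a full eighth-note triplet (3 notes) (three triplet eighths span one quarter) = 8; sixteenth = 2; a full sixteenth-note triplet (3 notes) (three triplet sixteenths span one eighth) = 4; dotted half = 24; double-dotted eighth = 7; dotted sixteenth = 3; eighth note = 4.
Adding: 12 + 6 + 6 + 28 + 8 + 2 + 4 + 24 + 7 + 3 + 4 = 104.
104 ÷ 36 = 2 complete bars with 32 left over.

2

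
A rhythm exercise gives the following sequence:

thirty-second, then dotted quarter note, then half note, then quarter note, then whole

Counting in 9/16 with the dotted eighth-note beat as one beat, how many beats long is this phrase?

One dotted eighth-note beat = 6 thirty-second notes.
Each duration in thirty-second notes: thirty-second = 1; dotted quarter note = 12; half note = 16; quarter note = 8; whole = 32.
Total: 1 + 12 + 16 + 8 + 32 = 69.
69 ÷ 6 = 11.5 beats.

11.5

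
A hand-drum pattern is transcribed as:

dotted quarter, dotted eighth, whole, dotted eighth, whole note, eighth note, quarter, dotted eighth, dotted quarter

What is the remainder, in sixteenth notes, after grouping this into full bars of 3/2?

One bar of 3/2 = 24 sixteenth notes.
In sixteenth notes: dotted quarter = 6; dotted eighth = 3; whole = 16; dotted eighth = 3; whole note = 16; eighth note = 2; quarter = 4; dotted eighth = 3; dotted quarter = 6.
Altogether 6 + 3 + 16 + 3 + 16 + 2 + 4 + 3 + 6 = 59.
59 ÷ 24 = 2 complete bars with 11 sixteenth notes remaining.

11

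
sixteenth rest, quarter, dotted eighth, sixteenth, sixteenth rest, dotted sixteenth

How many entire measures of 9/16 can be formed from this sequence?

One bar of 9/16 = 18 thirty-second notes.
Working in thirty-second notes: sixteenth rest = 2; quarter = 8; dotted eighth = 6; sixteenth = 2; sixteenth rest = 2; dotted sixteenth = 3.
Total: 2 + 8 + 6 + 2 + 2 + 3 = 23.
23 ÷ 18 = 1 complete bar with 5 left over.

1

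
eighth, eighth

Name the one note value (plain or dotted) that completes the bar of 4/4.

dotted half note

The bar of 4/4 = 8 eighth notes.
Working in eighth notes: eighth = 1; eighth = 1.
Adding: 1 + 1 = 2.
Remaining: 8 − 2 = 6 eighth notes, which is a dotted half note.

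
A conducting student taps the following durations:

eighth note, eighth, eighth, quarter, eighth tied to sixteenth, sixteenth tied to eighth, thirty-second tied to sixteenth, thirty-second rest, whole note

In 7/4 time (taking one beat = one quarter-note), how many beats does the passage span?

One quarter-note beat = 8 thirty-second notes.
Express everything in thirty-second notes: eighth note = 4; eighth = 4; eighth = 4; quarter = 8; eighth tied to sixteenth (eighth + sixteenth) = 6; sixteenth tied to eighth (sixteenth + eighth) = 6; thirty-second tied to sixteenth (thirty-second + sixteenth) = 3; thirty-second rest = 1; whole note = 32.
Sum: 4 + 4 + 4 + 8 + 6 + 6 + 3 + 1 + 32 = 68.
68 ÷ 8 = 8.5 beats.

8.5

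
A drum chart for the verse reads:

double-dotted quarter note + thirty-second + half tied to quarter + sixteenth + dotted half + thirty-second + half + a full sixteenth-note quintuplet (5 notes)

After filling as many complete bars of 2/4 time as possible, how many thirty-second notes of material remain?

One bar of 2/4 = 16 thirty-second notes.
Express everything in thirty-second notes: double-dotted quarter note = 14; thirty-second = 1; half tied to quarter (half + quarter) = 24; sixteenth = 2; dotted half = 24; thirty-second = 1; half = 16; a full sixteenth-note quintuplet (5 notes) (five quintuplet sixteenths span one quarter) = 8.
Total: 14 + 1 + 24 + 2 + 24 + 1 + 16 + 8 = 90.
90 ÷ 16 = 5 complete bars with 10 thirty-second notes remaining.

10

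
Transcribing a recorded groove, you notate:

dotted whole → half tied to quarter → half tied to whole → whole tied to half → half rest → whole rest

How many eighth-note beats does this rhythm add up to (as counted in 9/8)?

54

One eighth-note beat = 2 sixteenth notes.
Working in sixteenth notes: dotted whole = 24; half tied to quarter (half + quarter) = 12; half tied to whole (half + whole) = 24; whole tied to half (whole + half) = 24; half rest = 8; whole rest = 16.
Adding: 24 + 12 + 24 + 24 + 8 + 16 = 108.
108 ÷ 2 = 54 beats.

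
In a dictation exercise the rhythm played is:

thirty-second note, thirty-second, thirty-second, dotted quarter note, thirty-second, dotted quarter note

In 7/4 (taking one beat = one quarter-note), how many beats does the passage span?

One quarter-note beat = 8 thirty-second notes.
Express everything in thirty-second notes: thirty-second note = 1; thirty-second = 1; thirty-second = 1; dotted quarter note = 12; thirty-second = 1; dotted quarter note = 12.
Adding: 1 + 1 + 1 + 12 + 1 + 12 = 28.
28 ÷ 8 = 3.5 beats.

3.5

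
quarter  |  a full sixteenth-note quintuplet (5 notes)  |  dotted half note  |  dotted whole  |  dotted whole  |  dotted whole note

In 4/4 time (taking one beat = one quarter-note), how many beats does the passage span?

23

One quarter-note beat = 2 eighth notes.
Working in eighth notes: quarter = 2; a full sixteenth-note quintuplet (5 notes) (five quintuplet sixteenths span one quarter) = 2; dotted half note = 6; dotted whole = 12; dotted whole = 12; dotted whole note = 12.
Total: 2 + 2 + 6 + 12 + 12 + 12 = 46.
46 ÷ 2 = 23 beats.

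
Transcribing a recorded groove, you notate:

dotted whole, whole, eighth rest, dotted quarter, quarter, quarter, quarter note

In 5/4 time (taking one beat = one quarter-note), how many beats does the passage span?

One quarter-note beat = 2 eighth notes.
Working in eighth notes: dotted whole = 12; whole = 8; eighth rest = 1; dotted quarter = 3; quarter = 2; quarter = 2; quarter note = 2.
Sum: 12 + 8 + 1 + 3 + 2 + 2 + 2 = 30.
30 ÷ 2 = 15 beats.

15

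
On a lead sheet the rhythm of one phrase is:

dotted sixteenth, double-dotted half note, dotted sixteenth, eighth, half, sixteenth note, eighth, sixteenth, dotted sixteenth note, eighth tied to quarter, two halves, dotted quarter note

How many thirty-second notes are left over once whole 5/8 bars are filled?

One bar of 5/8 = 20 thirty-second notes.
Convert each value to thirty-second notes: dotted sixteenth = 3; double-dotted half note = 28; dotted sixteenth = 3; eighth = 4; half = 16; sixteenth note = 2; eighth = 4; sixteenth = 2; dotted sixteenth note = 3; eighth tied to quarter (eighth + quarter) = 12; half = 16; half = 16; dotted quarter note = 12.
Altogether 3 + 28 + 3 + 4 + 16 + 2 + 4 + 2 + 3 + 12 + 16 + 16 + 12 = 121.
121 ÷ 20 = 6 complete bars with 1 thirty-second note remaining.

1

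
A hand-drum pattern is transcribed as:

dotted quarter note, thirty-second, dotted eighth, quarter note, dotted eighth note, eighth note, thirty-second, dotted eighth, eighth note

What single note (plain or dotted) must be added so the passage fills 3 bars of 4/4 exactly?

3 bars of 4/4 = 96 thirty-second notes.
Each duration in thirty-second notes: dotted quarter note = 12; thirty-second = 1; dotted eighth = 6; quarter note = 8; dotted eighth note = 6; eighth note = 4; thirty-second = 1; dotted eighth = 6; eighth note = 4.
Total: 12 + 1 + 6 + 8 + 6 + 4 + 1 + 6 + 4 = 48.
Remaining: 96 − 48 = 48 thirty-second notes, which is a dotted whole note.

dotted whole note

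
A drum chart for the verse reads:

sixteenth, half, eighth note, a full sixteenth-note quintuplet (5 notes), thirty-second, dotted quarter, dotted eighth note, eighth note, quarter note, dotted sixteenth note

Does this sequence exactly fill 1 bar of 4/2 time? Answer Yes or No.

One bar of 4/2 = 64 thirty-second notes.
Working in thirty-second notes: sixteenth = 2; half = 16; eighth note = 4; a full sixteenth-note quintuplet (5 notes) (five quintuplet sixteenths span one quarter) = 8; thirty-second = 1; dotted quarter = 12; dotted eighth note = 6; eighth note = 4; quarter note = 8; dotted sixteenth note = 3.
Adding: 2 + 16 + 4 + 8 + 1 + 12 + 6 + 4 + 8 + 3 = 64.
64 equals 64, so the answer is Yes.

Yes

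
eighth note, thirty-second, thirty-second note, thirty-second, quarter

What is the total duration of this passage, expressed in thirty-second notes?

15

Each duration in thirty-second notes: eighth note = 4; thirty-second = 1; thirty-second note = 1; thirty-second = 1; quarter = 8.
Adding: 4 + 1 + 1 + 1 + 8 = 15 thirty-second notes.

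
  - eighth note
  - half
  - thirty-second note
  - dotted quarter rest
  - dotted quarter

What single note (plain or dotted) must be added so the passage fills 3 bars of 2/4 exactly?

3 bars of 2/4 = 48 thirty-second notes.
Convert each value to thirty-second notes: eighth note = 4; half = 16; thirty-second note = 1; dotted quarter rest = 12; dotted quarter = 12.
Total: 4 + 16 + 1 + 12 + 12 = 45.
Remaining: 48 − 45 = 3 thirty-second notes, which is a dotted sixteenth note.

dotted sixteenth note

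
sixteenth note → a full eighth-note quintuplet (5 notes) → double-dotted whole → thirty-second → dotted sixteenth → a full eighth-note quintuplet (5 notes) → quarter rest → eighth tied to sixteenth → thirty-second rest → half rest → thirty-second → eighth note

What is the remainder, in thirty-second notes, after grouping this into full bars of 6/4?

One bar of 6/4 = 48 thirty-second notes.
In thirty-second notes: sixteenth note = 2; a full eighth-note quintuplet (5 notes) (five quintuplet eighths span one half) = 16; double-dotted whole = 56; thirty-second = 1; dotted sixteenth = 3; a full eighth-note quintuplet (5 notes) (five quintuplet eighths span one half) = 16; quarter rest = 8; eighth tied to sixteenth (eighth + sixteenth) = 6; thirty-second rest = 1; half rest = 16; thirty-second = 1; eighth note = 4.
Sum: 2 + 16 + 56 + 1 + 3 + 16 + 8 + 6 + 1 + 16 + 1 + 4 = 130.
130 ÷ 48 = 2 complete bars with 34 thirty-second notes remaining.

34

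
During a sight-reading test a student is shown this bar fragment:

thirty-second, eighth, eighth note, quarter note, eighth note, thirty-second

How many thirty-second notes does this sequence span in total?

Express everything in thirty-second notes: thirty-second = 1; eighth = 4; eighth note = 4; quarter note = 8; eighth note = 4; thirty-second = 1.
Adding: 1 + 4 + 4 + 8 + 4 + 1 = 22 thirty-second notes.

22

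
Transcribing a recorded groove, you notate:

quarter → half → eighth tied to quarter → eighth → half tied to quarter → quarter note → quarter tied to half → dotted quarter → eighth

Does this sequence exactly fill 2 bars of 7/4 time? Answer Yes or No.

Yes

One bar of 7/4 = 14 eighth notes, so 2 bars = 28.
Working in eighth notes: quarter = 2; half = 4; eighth tied to quarter (eighth + quarter) = 3; eighth = 1; half tied to quarter (half + quarter) = 6; quarter note = 2; quarter tied to half (quarter + half) = 6; dotted quarter = 3; eighth = 1.
Adding: 2 + 4 + 3 + 1 + 6 + 2 + 6 + 3 + 1 = 28.
28 equals 28, so the answer is Yes.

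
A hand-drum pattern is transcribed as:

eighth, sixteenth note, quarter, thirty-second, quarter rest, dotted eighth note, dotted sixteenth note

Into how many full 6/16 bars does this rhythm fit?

2

One bar of 6/16 = 12 thirty-second notes.
In thirty-second notes: eighth = 4; sixteenth note = 2; quarter = 8; thirty-second = 1; quarter rest = 8; dotted eighth note = 6; dotted sixteenth note = 3.
Altogether 4 + 2 + 8 + 1 + 8 + 6 + 3 = 32.
32 ÷ 12 = 2 complete bars with 8 left over.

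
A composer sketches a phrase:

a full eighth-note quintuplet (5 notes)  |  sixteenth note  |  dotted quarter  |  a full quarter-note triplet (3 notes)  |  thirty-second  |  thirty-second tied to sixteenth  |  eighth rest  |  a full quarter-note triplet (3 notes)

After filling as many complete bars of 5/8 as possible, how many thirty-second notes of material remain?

10

One bar of 5/8 = 20 thirty-second notes.
Express everything in thirty-second notes: a full eighth-note quintuplet (5 notes) (five quintuplet eighths span one half) = 16; sixteenth note = 2; dotted quarter = 12; a full quarter-note triplet (3 notes) (three triplet quarters span one half) = 16; thirty-second = 1; thirty-second tied to sixteenth (thirty-second + sixteenth) = 3; eighth rest = 4; a full quarter-note triplet (3 notes) (three triplet quarters span one half) = 16.
Altogether 16 + 2 + 12 + 16 + 1 + 3 + 4 + 16 = 70.
70 ÷ 20 = 3 complete bars with 10 thirty-second notes remaining.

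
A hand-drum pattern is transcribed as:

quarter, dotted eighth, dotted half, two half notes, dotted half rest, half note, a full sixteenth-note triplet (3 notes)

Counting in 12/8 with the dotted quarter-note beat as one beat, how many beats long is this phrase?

9.5

One dotted quarter-note beat = 6 sixteenth notes.
In sixteenth notes: quarter = 4; dotted eighth = 3; dotted half = 12; half note = 8; half note = 8; dotted half rest = 12; half note = 8; a full sixteenth-note triplet (3 notes) (three triplet sixteenths span one eighth) = 2.
Sum: 4 + 3 + 12 + 8 + 8 + 12 + 8 + 2 = 57.
57 ÷ 6 = 9.5 beats.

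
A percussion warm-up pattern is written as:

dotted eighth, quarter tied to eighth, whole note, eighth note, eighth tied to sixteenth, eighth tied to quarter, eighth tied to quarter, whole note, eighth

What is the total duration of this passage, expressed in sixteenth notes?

Convert each value to sixteenth notes: dotted eighth = 3; quarter tied to eighth (quarter + eighth) = 6; whole note = 16; eighth note = 2; eighth tied to sixteenth (eighth + sixteenth) = 3; eighth tied to quarter (eighth + quarter) = 6; eighth tied to quarter (eighth + quarter) = 6; whole note = 16; eighth = 2.
Total: 3 + 6 + 16 + 2 + 3 + 6 + 6 + 16 + 2 = 60 sixteenth notes.

60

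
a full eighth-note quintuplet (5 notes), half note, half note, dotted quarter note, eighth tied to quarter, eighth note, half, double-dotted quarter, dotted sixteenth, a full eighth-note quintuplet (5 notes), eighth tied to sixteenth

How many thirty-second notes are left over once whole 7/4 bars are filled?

19

One bar of 7/4 = 56 thirty-second notes.
Express everything in thirty-second notes: a full eighth-note quintuplet (5 notes) (five quintuplet eighths span one half) = 16; half note = 16; half note = 16; dotted quarter note = 12; eighth tied to quarter (eighth + quarter) = 12; eighth note = 4; half = 16; double-dotted quarter = 14; dotted sixteenth = 3; a full eighth-note quintuplet (5 notes) (five quintuplet eighths span one half) = 16; eighth tied to sixteenth (eighth + sixteenth) = 6.
Sum: 16 + 16 + 16 + 12 + 12 + 4 + 16 + 14 + 3 + 16 + 6 = 131.
131 ÷ 56 = 2 complete bars with 19 thirty-second notes remaining.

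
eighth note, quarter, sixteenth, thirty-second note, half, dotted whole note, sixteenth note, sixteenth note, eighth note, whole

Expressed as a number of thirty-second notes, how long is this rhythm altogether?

119

Working in thirty-second notes: eighth note = 4; quarter = 8; sixteenth = 2; thirty-second note = 1; half = 16; dotted whole note = 48; sixteenth note = 2; sixteenth note = 2; eighth note = 4; whole = 32.
Sum: 4 + 8 + 2 + 1 + 16 + 48 + 2 + 2 + 4 + 32 = 119 thirty-second notes.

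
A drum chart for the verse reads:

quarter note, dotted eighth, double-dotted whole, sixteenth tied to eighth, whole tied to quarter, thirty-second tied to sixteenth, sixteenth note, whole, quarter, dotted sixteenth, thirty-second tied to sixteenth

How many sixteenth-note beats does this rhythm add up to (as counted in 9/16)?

One sixteenth-note beat = 2 thirty-second notes.
Convert each value to thirty-second notes: quarter note = 8; dotted eighth = 6; double-dotted whole = 56; sixteenth tied to eighth (sixteenth + eighth) = 6; whole tied to quarter (whole + quarter) = 40; thirty-second tied to sixteenth (thirty-second + sixteenth) = 3; sixteenth note = 2; whole = 32; quarter = 8; dotted sixteenth = 3; thirty-second tied to sixteenth (thirty-second + sixteenth) = 3.
Sum: 8 + 6 + 56 + 6 + 40 + 3 + 2 + 32 + 8 + 3 + 3 = 167.
167 ÷ 2 = 83.5 beats.

83.5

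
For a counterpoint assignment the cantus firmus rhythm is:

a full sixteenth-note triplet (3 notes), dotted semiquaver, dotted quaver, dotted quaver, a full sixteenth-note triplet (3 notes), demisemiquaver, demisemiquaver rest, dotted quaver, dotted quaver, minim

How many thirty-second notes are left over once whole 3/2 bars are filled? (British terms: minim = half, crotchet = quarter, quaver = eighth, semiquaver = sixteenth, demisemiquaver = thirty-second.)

5

One bar of 3/2 = 48 thirty-second notes.
Working in thirty-second notes: a full sixteenth-note triplet (3 notes) (three triplet sixteenths span one eighth) = 4; dotted semiquaver = 3; dotted quaver = 6; dotted quaver = 6; a full sixteenth-note triplet (3 notes) (three triplet sixteenths span one eighth) = 4; demisemiquaver = 1; demisemiquaver rest = 1; dotted quaver = 6; dotted quaver = 6; minim = 16.
Adding: 4 + 3 + 6 + 6 + 4 + 1 + 1 + 6 + 6 + 16 = 53.
53 ÷ 48 = 1 complete bar with 5 thirty-second notes remaining.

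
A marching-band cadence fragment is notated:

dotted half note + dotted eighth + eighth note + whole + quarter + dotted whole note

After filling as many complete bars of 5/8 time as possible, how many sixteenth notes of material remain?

One bar of 5/8 = 10 sixteenth notes.
Working in sixteenth notes: dotted half note = 12; dotted eighth = 3; eighth note = 2; whole = 16; quarter = 4; dotted whole note = 24.
Altogether 12 + 3 + 2 + 16 + 4 + 24 = 61.
61 ÷ 10 = 6 complete bars with 1 sixteenth note remaining.

1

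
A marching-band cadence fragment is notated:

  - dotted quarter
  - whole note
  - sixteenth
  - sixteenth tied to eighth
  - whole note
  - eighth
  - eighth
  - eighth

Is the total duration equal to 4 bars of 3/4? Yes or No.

One bar of 3/4 = 12 sixteenth notes, so 4 bars = 48.
Working in sixteenth notes: dotted quarter = 6; whole note = 16; sixteenth = 1; sixteenth tied to eighth (sixteenth + eighth) = 3; whole note = 16; eighth = 2; eighth = 2; eighth = 2.
Altogether 6 + 16 + 1 + 3 + 16 + 2 + 2 + 2 = 48.
48 equals 48, so the answer is Yes.

Yes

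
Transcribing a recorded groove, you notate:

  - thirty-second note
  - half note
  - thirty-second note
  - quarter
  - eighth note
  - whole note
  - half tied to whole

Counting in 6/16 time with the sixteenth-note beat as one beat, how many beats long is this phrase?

55

One sixteenth-note beat = 2 thirty-second notes.
Convert each value to thirty-second notes: thirty-second note = 1; half note = 16; thirty-second note = 1; quarter = 8; eighth note = 4; whole note = 32; half tied to whole (half + whole) = 48.
Sum: 1 + 16 + 1 + 8 + 4 + 32 + 48 = 110.
110 ÷ 2 = 55 beats.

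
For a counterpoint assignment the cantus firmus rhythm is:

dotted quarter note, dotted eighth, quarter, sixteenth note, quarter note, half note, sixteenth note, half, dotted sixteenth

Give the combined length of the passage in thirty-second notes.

73

Each duration in thirty-second notes: dotted quarter note = 12; dotted eighth = 6; quarter = 8; sixteenth note = 2; quarter note = 8; half note = 16; sixteenth note = 2; half = 16; dotted sixteenth = 3.
Sum: 12 + 6 + 8 + 2 + 8 + 16 + 2 + 16 + 3 = 73 thirty-second notes.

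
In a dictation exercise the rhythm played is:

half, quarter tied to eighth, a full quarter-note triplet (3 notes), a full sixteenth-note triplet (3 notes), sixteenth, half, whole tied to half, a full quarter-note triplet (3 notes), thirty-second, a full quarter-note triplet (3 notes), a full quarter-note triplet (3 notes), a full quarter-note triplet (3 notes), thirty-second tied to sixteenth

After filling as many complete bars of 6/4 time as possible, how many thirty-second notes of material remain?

38

One bar of 6/4 = 48 thirty-second notes.
Convert each value to thirty-second notes: half = 16; quarter tied to eighth (quarter + eighth) = 12; a full quarter-note triplet (3 notes) (three triplet quarters span one half) = 16; a full sixteenth-note triplet (3 notes) (three triplet sixteenths span one eighth) = 4; sixteenth = 2; half = 16; whole tied to half (whole + half) = 48; a full quarter-note triplet (3 notes) (three triplet quarters span one half) = 16; thirty-second = 1; a full quarter-note triplet (3 notes) (three triplet quarters span one half) = 16; a full quarter-note triplet (3 notes) (three triplet quarters span one half) = 16; a full quarter-note triplet (3 notes) (three triplet quarters span one half) = 16; thirty-second tied to sixteenth (thirty-second + sixteenth) = 3.
Total: 16 + 12 + 16 + 4 + 2 + 16 + 48 + 16 + 1 + 16 + 16 + 16 + 3 = 182.
182 ÷ 48 = 3 complete bars with 38 thirty-second notes remaining.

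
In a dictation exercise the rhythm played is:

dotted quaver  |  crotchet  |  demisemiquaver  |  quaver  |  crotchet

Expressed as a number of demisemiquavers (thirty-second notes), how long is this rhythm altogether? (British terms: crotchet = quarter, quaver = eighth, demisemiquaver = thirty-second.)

Convert each value to thirty-second notes: dotted quaver = 6; crotchet = 8; demisemiquaver = 1; quaver = 4; crotchet = 8.
Adding: 6 + 8 + 1 + 4 + 8 = 27 thirty-second notes.

27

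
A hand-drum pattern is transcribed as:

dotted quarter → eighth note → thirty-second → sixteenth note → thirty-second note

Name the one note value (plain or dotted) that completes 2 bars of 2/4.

dotted quarter note

2 bars of 2/4 = 32 thirty-second notes.
Express everything in thirty-second notes: dotted quarter = 12; eighth note = 4; thirty-second = 1; sixteenth note = 2; thirty-second note = 1.
Altogether 12 + 4 + 1 + 2 + 1 = 20.
Remaining: 32 − 20 = 12 thirty-second notes, which is a dotted quarter note.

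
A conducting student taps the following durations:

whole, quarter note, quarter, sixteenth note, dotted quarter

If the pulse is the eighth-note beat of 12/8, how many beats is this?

One eighth-note beat = 2 sixteenth notes.
Working in sixteenth notes: whole = 16; quarter note = 4; quarter = 4; sixteenth note = 1; dotted quarter = 6.
Adding: 16 + 4 + 4 + 1 + 6 = 31.
31 ÷ 2 = 15.5 beats.

15.5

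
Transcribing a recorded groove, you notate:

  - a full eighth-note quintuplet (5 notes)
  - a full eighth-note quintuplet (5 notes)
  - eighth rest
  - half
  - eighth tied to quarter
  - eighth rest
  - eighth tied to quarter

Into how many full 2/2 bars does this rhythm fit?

2

One bar of 2/2 = 8 eighth notes.
Working in eighth notes: a full eighth-note quintuplet (5 notes) (five quintuplet eighths span one half) = 4; a full eighth-note quintuplet (5 notes) (five quintuplet eighths span one half) = 4; eighth rest = 1; half = 4; eighth tied to quarter (eighth + quarter) = 3; eighth rest = 1; eighth tied to quarter (eighth + quarter) = 3.
Total: 4 + 4 + 1 + 4 + 3 + 1 + 3 = 20.
20 ÷ 8 = 2 complete bars with 4 left over.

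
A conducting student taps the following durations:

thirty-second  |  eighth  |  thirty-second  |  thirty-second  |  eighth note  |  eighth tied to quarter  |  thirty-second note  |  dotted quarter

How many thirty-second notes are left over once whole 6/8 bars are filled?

12

One bar of 6/8 = 24 thirty-second notes.
Working in thirty-second notes: thirty-second = 1; eighth = 4; thirty-second = 1; thirty-second = 1; eighth note = 4; eighth tied to quarter (eighth + quarter) = 12; thirty-second note = 1; dotted quarter = 12.
Sum: 1 + 4 + 1 + 1 + 4 + 12 + 1 + 12 = 36.
36 ÷ 24 = 1 complete bar with 12 thirty-second notes remaining.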